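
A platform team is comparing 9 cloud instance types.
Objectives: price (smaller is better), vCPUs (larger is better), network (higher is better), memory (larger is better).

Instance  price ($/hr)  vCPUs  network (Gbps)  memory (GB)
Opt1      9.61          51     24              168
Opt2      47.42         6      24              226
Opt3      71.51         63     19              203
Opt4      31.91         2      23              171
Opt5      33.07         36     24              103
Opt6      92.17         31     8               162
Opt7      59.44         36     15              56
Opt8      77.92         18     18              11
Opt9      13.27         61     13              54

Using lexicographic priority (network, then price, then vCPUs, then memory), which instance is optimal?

Opt1

First maximize network: best is 24, kept {Opt1, Opt2, Opt5}.
Then minimize price: best is 9.61, kept {Opt1}.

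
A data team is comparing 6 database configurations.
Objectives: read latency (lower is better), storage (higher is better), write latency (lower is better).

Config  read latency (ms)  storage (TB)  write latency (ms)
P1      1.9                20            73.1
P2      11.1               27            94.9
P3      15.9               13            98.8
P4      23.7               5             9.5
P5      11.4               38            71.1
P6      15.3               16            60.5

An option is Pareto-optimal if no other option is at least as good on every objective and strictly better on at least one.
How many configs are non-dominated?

P1: not dominated (best read latency).
P2: not dominated.
P3: dominated by P1 (read latency 1.9≤15.9, storage 20≥13, write latency 73.1≤98.8).
P4: not dominated (best write latency).
P5: not dominated (best storage).
P6: not dominated.
Pareto-optimal: P1, P2, P4, P5, P6 → 5.

5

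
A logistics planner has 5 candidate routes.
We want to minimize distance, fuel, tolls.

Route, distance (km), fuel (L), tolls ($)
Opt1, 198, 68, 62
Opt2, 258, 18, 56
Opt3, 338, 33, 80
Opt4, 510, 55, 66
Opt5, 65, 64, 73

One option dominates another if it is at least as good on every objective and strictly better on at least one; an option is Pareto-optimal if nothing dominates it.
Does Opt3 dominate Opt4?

No

Opt3 vs Opt4: Opt3 is worse on tolls (80 vs 66), so it does not dominate Opt4.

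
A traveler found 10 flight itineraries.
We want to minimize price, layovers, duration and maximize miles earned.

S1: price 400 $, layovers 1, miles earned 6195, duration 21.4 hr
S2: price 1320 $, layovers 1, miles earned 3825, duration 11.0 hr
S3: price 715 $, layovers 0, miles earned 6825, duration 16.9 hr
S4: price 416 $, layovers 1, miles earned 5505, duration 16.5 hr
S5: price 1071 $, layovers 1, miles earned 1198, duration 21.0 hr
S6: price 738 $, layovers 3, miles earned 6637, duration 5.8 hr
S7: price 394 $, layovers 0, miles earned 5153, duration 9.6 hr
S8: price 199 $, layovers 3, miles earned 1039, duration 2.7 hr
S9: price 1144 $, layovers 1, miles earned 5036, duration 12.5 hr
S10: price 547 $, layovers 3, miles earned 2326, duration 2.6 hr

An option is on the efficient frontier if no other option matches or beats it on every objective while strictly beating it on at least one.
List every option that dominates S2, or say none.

S7: price 394≤1320, layovers 0≤1, miles earned 5153≥3825, duration 9.6≤11.0 — dominates S2.
Others (S1, S3, S4, S5, S6, S8, S9, S10) are each worse than S2 on at least one objective.

S7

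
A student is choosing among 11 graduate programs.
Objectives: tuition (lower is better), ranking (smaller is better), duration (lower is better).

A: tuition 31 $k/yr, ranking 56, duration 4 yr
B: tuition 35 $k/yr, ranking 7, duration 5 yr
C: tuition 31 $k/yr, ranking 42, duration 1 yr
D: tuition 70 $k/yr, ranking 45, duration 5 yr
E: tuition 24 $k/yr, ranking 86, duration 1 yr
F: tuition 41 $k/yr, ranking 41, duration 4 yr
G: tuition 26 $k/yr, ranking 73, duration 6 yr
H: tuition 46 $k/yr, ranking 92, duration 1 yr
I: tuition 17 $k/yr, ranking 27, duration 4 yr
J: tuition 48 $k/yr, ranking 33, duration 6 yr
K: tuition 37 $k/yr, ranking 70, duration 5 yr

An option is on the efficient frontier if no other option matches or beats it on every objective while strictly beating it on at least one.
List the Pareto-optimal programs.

B, C, E, I

A: dominated by C (tuition 31≤31, ranking 42≤56, duration 1≤4).
B: not dominated (best ranking).
C: not dominated.
D: dominated by B (tuition 35≤70, ranking 7≤45, duration 5≤5).
E: not dominated.
F: dominated by I (tuition 17≤41, ranking 27≤41, duration 4≤4).
G: dominated by I (tuition 17≤26, ranking 27≤73, duration 4≤6).
H: dominated by C (tuition 31≤46, ranking 42≤92, duration 1≤1).
I: not dominated (best tuition).
J: dominated by B (tuition 35≤48, ranking 7≤33, duration 5≤6).
K: dominated by A (tuition 31≤37, ranking 56≤70, duration 4≤5).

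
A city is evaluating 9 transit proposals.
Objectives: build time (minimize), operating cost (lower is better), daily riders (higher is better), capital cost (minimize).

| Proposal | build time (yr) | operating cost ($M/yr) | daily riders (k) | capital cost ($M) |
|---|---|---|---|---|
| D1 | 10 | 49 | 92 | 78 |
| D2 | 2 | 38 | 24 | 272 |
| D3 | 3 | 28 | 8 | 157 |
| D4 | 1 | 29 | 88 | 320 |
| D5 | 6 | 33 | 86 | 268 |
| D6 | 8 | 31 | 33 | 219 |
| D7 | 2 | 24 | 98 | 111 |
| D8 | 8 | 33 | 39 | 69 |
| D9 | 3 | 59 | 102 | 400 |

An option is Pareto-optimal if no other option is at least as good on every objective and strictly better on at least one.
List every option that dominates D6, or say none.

D7

D7: build time 2≤8, operating cost 24≤31, daily riders 98≥33, capital cost 111≤219 — dominates D6.
Others (D1, D2, D3, D4, D5, D8, D9) are each worse than D6 on at least one objective.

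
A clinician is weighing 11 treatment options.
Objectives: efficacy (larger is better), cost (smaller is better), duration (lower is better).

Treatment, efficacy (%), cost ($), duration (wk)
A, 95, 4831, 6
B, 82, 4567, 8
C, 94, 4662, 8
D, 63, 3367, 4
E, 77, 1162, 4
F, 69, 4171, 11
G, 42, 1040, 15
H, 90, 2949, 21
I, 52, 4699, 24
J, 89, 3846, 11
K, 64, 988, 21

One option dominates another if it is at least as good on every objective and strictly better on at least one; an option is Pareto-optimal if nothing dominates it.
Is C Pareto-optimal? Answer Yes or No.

Yes

A: worse on cost (4831 vs 4662).
B: worse on efficacy (82 vs 94).
D: worse on efficacy (63 vs 94).
E: worse on efficacy (77 vs 94).
F: worse on efficacy (69 vs 94).
G: worse on efficacy (42 vs 94).
H: worse on efficacy (90 vs 94).
I: worse on efficacy (52 vs 94).
J: worse on efficacy (89 vs 94).
K: worse on efficacy (64 vs 94).
No option is at least as good as C on every objective and strictly better on one.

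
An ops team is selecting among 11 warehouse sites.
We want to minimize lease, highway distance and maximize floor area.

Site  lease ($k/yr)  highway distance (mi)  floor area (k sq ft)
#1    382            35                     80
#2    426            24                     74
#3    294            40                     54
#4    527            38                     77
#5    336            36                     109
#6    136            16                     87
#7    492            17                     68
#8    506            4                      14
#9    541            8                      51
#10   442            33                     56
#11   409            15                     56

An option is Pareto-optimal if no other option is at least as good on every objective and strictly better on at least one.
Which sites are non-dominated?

#1: dominated by #6 (lease 136≤382, highway distance 16≤35, floor area 87≥80).
#2: dominated by #6 (lease 136≤426, highway distance 16≤24, floor area 87≥74).
#3: dominated by #6 (lease 136≤294, highway distance 16≤40, floor area 87≥54).
#4: dominated by #1 (lease 382≤527, highway distance 35≤38, floor area 80≥77).
#5: not dominated (best floor area).
#6: not dominated (best lease).
#7: dominated by #6 (lease 136≤492, highway distance 16≤17, floor area 87≥68).
#8: not dominated (best highway distance).
#9: not dominated.
#10: dominated by #2 (lease 426≤442, highway distance 24≤33, floor area 74≥56).
#11: not dominated.

#5, #6, #8, #9, #11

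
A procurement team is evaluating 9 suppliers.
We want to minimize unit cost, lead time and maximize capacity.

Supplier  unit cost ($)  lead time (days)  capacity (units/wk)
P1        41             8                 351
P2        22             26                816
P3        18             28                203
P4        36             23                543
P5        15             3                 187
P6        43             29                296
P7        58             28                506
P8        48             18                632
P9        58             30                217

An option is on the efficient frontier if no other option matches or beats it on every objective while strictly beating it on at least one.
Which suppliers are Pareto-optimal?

P1, P2, P3, P4, P5, P8

P1: not dominated.
P2: not dominated (best capacity).
P3: not dominated.
P4: not dominated.
P5: not dominated (best unit cost).
P6: dominated by P1 (unit cost 41≤43, lead time 8≤29, capacity 351≥296).
P7: dominated by P2 (unit cost 22≤58, lead time 26≤28, capacity 816≥506).
P8: not dominated.
P9: dominated by P1 (unit cost 41≤58, lead time 8≤30, capacity 351≥217).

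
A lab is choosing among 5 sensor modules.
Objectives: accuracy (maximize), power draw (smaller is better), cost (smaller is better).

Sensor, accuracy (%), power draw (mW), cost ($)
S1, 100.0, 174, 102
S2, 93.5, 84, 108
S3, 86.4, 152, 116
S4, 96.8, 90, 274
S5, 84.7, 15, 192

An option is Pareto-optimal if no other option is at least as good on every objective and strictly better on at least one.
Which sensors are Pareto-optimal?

S1: not dominated (best accuracy).
S2: not dominated.
S3: dominated by S2 (accuracy 93.5≥86.4, power draw 84≤152, cost 108≤116).
S4: not dominated.
S5: not dominated (best power draw).

S1, S2, S4, S5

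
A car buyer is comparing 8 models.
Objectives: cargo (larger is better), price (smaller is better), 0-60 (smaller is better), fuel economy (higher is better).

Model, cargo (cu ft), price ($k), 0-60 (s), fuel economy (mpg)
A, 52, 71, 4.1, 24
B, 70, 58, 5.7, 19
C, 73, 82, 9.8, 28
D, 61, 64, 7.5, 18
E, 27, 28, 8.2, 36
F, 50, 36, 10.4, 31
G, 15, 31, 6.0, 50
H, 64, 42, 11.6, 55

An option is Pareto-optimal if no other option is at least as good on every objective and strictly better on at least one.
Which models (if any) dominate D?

B

B: cargo 70≥61, price 58≤64, 0-60 5.7≤7.5, fuel economy 19≥18 — dominates D.
Others (A, C, E, F, G, H) are each worse than D on at least one objective.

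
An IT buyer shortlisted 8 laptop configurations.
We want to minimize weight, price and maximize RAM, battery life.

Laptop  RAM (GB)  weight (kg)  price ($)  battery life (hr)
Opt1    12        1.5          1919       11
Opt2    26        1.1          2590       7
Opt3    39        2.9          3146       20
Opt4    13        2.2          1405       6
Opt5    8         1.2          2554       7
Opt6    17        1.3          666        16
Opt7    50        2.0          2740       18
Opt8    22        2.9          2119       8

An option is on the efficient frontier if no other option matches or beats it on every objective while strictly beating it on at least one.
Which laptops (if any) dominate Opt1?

Opt6

Opt6: RAM 17≥12, weight 1.3≤1.5, price 666≤1919, battery life 16≥11 — dominates Opt1.
Others (Opt2, Opt3, Opt4, Opt5, Opt7, Opt8) are each worse than Opt1 on at least one objective.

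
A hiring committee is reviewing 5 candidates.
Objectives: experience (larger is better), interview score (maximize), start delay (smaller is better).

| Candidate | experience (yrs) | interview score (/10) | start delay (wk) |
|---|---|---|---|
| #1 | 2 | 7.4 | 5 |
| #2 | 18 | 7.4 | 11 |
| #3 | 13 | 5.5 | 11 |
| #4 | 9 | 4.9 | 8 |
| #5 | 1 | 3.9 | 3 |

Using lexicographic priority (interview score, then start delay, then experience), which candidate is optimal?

#1

First maximize interview score: best is 7.4, kept {#1, #2}.
Then minimize start delay: best is 5, kept {#1}.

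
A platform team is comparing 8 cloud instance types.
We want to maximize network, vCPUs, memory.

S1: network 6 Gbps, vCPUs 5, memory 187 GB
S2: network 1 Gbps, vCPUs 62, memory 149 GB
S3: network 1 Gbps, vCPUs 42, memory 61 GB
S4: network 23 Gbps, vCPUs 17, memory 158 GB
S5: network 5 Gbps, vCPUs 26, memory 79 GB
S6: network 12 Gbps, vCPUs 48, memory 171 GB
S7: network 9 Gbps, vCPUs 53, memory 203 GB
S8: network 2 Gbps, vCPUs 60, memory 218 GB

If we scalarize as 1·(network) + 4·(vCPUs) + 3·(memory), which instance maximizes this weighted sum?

S8

S1: 1·6 + 4·5 + 3·187 = 587
S2: 1·1 + 4·62 + 3·149 = 696
S3: 1·1 + 4·42 + 3·61 = 352
S4: 1·23 + 4·17 + 3·158 = 565
S5: 1·5 + 4·26 + 3·79 = 346
S6: 1·12 + 4·48 + 3·171 = 717
S7: 1·9 + 4·53 + 3·203 = 830
S8: 1·2 + 4·60 + 3·218 = 896
Highest: S8 at 896.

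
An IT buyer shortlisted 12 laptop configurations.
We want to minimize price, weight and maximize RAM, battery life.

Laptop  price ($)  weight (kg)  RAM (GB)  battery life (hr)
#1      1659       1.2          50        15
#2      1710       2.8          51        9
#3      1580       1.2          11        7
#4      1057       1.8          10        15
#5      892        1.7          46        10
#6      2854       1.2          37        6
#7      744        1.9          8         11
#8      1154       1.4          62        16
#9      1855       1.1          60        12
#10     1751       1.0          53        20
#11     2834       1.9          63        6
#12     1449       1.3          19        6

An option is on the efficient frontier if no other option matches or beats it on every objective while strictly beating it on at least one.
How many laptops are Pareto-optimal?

10

#1: not dominated.
#2: dominated by #8 (price 1154≤1710, weight 1.4≤2.8, RAM 62≥51, battery life 16≥9).
#3: not dominated.
#4: not dominated.
#5: not dominated.
#6: dominated by #1 (price 1659≤2854, weight 1.2≤1.2, RAM 50≥37, battery life 15≥6).
#7: not dominated (best price).
#8: not dominated.
#9: not dominated.
#10: not dominated (best weight).
#11: not dominated (best RAM).
#12: not dominated.
Pareto-optimal: #1, #3, #4, #5, #7, #8, #9, #10, #11, #12 → 10.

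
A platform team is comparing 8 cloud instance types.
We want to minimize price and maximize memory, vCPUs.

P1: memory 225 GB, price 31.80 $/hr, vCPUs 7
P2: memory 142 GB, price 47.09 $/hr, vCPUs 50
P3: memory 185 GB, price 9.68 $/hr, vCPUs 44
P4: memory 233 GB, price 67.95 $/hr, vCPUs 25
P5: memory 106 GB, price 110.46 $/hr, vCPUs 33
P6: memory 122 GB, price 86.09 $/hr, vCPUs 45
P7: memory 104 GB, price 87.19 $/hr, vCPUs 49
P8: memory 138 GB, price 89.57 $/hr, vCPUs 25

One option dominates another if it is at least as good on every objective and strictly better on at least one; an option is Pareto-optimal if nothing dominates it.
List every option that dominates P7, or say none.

P2

P2: memory 142≥104, price 47.09≤87.19, vCPUs 50≥49 — dominates P7.
Others (P1, P3, P4, P5, P6, P8) are each worse than P7 on at least one objective.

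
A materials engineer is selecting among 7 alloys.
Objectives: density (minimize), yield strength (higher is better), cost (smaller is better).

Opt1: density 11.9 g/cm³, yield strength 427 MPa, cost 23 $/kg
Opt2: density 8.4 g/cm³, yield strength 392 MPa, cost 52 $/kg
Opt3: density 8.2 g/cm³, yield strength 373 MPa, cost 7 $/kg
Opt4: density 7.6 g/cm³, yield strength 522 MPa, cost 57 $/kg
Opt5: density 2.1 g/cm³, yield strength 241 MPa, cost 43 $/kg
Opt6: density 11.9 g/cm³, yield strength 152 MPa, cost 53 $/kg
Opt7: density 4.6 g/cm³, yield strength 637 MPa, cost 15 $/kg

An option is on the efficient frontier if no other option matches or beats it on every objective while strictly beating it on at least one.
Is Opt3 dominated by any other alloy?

Opt1: worse on density (11.9 vs 8.2).
Opt2: worse on density (8.4 vs 8.2).
Opt4: worse on cost (57 vs 7).
Opt5: worse on yield strength (241 vs 373).
Opt6: worse on density (11.9 vs 8.2).
Opt7: worse on cost (15 vs 7).
No option is at least as good as Opt3 on every objective and strictly better on one.

No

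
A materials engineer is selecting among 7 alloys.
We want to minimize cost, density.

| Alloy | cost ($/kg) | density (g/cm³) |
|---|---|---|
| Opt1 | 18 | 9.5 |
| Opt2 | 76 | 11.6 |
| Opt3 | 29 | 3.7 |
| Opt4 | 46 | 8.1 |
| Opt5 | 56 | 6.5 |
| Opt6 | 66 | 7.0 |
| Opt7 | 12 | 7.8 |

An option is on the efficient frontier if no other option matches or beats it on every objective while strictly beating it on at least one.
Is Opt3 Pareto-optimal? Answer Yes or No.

Opt1: worse on density (9.5 vs 3.7).
Opt2: worse on cost (76 vs 29).
Opt4: worse on cost (46 vs 29).
Opt5: worse on cost (56 vs 29).
Opt6: worse on cost (66 vs 29).
Opt7: worse on density (7.8 vs 3.7).
No option is at least as good as Opt3 on every objective and strictly better on one.

Yes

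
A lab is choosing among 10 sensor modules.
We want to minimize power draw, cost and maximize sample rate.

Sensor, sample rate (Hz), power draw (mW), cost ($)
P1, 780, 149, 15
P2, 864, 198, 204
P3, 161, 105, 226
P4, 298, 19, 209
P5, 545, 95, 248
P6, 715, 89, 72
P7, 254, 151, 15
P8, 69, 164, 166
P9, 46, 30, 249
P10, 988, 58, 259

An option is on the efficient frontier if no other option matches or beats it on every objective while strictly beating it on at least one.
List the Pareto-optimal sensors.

P1, P2, P4, P6, P10

P1: not dominated.
P2: not dominated.
P3: dominated by P4 (sample rate 298≥161, power draw 19≤105, cost 209≤226).
P4: not dominated (best power draw).
P5: dominated by P6 (sample rate 715≥545, power draw 89≤95, cost 72≤248).
P6: not dominated.
P7: dominated by P1 (sample rate 780≥254, power draw 149≤151, cost 15≤15).
P8: dominated by P1 (sample rate 780≥69, power draw 149≤164, cost 15≤166).
P9: dominated by P4 (sample rate 298≥46, power draw 19≤30, cost 209≤249).
P10: not dominated (best sample rate).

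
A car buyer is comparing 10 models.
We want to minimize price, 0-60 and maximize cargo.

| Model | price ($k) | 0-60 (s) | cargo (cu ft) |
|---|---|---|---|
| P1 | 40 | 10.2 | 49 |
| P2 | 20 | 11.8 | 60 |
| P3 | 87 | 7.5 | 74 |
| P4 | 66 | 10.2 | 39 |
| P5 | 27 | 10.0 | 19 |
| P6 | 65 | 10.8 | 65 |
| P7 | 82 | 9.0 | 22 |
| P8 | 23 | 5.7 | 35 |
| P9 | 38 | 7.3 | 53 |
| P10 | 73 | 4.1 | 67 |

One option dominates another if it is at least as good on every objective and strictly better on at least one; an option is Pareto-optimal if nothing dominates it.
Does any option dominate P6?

P1: worse on cargo (49 vs 65).
P2: worse on 0-60 (11.8 vs 10.8).
P3: worse on price (87 vs 65).
P4: worse on price (66 vs 65).
P5: worse on cargo (19 vs 65).
P7: worse on price (82 vs 65).
P8: worse on cargo (35 vs 65).
P9: worse on cargo (53 vs 65).
P10: worse on price (73 vs 65).
No option is at least as good as P6 on every objective and strictly better on one.

No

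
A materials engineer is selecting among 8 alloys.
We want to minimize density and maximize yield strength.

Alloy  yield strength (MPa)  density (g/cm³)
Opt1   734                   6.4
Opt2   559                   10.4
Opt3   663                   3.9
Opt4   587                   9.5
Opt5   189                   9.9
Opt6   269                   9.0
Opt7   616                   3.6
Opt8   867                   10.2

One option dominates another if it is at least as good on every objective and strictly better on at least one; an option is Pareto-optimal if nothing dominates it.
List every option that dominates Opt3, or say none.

Opt1: worse on density (6.4 vs 3.9).
Opt2: worse on yield strength (559 vs 663).
Opt4: worse on yield strength (587 vs 663).
Opt5: worse on yield strength (189 vs 663).
Opt6: worse on yield strength (269 vs 663).
Opt7: worse on yield strength (616 vs 663).
Opt8: worse on density (10.2 vs 3.9).
No option dominates Opt3.

none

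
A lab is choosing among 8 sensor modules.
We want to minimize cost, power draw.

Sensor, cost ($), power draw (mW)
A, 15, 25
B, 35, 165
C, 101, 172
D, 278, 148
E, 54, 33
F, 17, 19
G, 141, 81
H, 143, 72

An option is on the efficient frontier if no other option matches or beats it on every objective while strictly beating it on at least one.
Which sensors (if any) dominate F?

none

A: worse on power draw (25 vs 19).
B: worse on cost (35 vs 17).
C: worse on cost (101 vs 17).
D: worse on cost (278 vs 17).
E: worse on cost (54 vs 17).
G: worse on cost (141 vs 17).
H: worse on cost (143 vs 17).
No option dominates F.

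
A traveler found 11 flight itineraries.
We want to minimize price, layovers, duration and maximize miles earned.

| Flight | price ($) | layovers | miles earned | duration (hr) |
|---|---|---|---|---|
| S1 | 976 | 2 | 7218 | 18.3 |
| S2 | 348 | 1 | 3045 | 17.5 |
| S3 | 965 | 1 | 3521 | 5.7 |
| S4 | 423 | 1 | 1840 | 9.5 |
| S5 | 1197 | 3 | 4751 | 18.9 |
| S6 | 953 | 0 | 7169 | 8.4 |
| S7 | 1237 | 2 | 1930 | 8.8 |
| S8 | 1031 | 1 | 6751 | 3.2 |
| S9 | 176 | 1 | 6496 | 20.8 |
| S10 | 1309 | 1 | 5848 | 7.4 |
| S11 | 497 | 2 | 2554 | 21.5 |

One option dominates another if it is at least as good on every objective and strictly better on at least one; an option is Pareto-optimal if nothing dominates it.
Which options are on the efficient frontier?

S1, S2, S3, S4, S6, S8, S9

S1: not dominated (best miles earned).
S2: not dominated.
S3: not dominated.
S4: not dominated.
S5: dominated by S1 (price 976≤1197, layovers 2≤3, miles earned 7218≥4751, duration 18.3≤18.9).
S6: not dominated (best layovers).
S7: dominated by S3 (price 965≤1237, layovers 1≤2, miles earned 3521≥1930, duration 5.7≤8.8).
S8: not dominated (best duration).
S9: not dominated (best price).
S10: dominated by S8 (price 1031≤1309, layovers 1≤1, miles earned 6751≥5848, duration 3.2≤7.4).
S11: dominated by S2 (price 348≤497, layovers 1≤2, miles earned 3045≥2554, duration 17.5≤21.5).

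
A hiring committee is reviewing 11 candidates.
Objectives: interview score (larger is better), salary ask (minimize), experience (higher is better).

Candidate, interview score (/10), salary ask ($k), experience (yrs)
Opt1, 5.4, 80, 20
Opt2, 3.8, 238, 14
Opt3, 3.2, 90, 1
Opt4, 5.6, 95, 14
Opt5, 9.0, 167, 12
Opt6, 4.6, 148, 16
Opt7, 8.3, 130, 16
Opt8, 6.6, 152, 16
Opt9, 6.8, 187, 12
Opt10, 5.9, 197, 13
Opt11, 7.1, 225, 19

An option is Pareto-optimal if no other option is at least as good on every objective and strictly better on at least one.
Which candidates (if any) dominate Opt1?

none

Opt2: worse on interview score (3.8 vs 5.4).
Opt3: worse on interview score (3.2 vs 5.4).
Opt4: worse on salary ask (95 vs 80).
Opt5: worse on salary ask (167 vs 80).
Opt6: worse on interview score (4.6 vs 5.4).
Opt7: worse on salary ask (130 vs 80).
Opt8: worse on salary ask (152 vs 80).
Opt9: worse on salary ask (187 vs 80).
Opt10: worse on salary ask (197 vs 80).
Opt11: worse on salary ask (225 vs 80).
No option dominates Opt1.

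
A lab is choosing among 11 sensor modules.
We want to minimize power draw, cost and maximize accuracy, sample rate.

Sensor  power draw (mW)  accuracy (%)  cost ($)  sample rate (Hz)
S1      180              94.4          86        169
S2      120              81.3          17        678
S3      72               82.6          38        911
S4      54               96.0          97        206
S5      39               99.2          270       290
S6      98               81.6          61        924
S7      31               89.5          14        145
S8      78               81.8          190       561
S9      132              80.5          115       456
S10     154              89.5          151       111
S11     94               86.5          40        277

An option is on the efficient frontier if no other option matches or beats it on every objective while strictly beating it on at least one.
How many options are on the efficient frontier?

8

S1: not dominated.
S2: not dominated.
S3: not dominated.
S4: not dominated.
S5: not dominated (best accuracy).
S6: not dominated (best sample rate).
S7: not dominated (best power draw).
S8: dominated by S3 (power draw 72≤78, accuracy 82.6≥81.8, cost 38≤190, sample rate 911≥561).
S9: dominated by S2 (power draw 120≤132, accuracy 81.3≥80.5, cost 17≤115, sample rate 678≥456).
S10: dominated by S4 (power draw 54≤154, accuracy 96.0≥89.5, cost 97≤151, sample rate 206≥111).
S11: not dominated.
Pareto-optimal: S1, S2, S3, S4, S5, S6, S7, S11 → 8.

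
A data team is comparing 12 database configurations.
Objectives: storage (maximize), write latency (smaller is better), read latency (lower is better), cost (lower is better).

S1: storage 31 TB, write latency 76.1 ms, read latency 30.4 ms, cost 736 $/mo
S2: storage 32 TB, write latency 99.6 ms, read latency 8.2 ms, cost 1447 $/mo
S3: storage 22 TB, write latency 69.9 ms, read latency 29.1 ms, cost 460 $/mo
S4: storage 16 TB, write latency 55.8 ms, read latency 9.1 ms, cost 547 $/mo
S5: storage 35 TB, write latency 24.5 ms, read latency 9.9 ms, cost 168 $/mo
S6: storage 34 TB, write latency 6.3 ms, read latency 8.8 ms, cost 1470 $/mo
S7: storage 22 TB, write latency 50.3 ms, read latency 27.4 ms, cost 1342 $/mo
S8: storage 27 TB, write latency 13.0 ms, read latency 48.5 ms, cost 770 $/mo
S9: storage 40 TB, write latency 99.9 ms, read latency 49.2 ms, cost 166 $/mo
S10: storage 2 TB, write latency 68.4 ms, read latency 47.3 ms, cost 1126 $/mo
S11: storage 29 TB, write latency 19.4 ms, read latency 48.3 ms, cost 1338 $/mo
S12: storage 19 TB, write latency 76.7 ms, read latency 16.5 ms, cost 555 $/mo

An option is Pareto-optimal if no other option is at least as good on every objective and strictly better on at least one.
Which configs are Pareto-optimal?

S2, S4, S5, S6, S8, S9, S11

S1: dominated by S5 (storage 35≥31, write latency 24.5≤76.1, read latency 9.9≤30.4, cost 168≤736).
S2: not dominated (best read latency).
S3: dominated by S5 (storage 35≥22, write latency 24.5≤69.9, read latency 9.9≤29.1, cost 168≤460).
S4: not dominated.
S5: not dominated.
S6: not dominated (best write latency).
S7: dominated by S5 (storage 35≥22, write latency 24.5≤50.3, read latency 9.9≤27.4, cost 168≤1342).
S8: not dominated.
S9: not dominated (best storage).
S10: dominated by S4 (storage 16≥2, write latency 55.8≤68.4, read latency 9.1≤47.3, cost 547≤1126).
S11: not dominated.
S12: dominated by S5 (storage 35≥19, write latency 24.5≤76.7, read latency 9.9≤16.5, cost 168≤555).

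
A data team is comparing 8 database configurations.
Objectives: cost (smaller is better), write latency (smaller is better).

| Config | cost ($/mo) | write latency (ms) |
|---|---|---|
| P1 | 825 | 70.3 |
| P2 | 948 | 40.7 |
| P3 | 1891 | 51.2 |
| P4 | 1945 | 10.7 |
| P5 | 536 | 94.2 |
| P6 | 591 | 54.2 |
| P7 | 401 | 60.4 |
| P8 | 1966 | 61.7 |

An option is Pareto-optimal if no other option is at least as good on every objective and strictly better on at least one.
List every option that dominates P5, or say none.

P7

P7: cost 401≤536, write latency 60.4≤94.2 — dominates P5.
Others (P1, P2, P3, P4, P6, P8) are each worse than P5 on at least one objective.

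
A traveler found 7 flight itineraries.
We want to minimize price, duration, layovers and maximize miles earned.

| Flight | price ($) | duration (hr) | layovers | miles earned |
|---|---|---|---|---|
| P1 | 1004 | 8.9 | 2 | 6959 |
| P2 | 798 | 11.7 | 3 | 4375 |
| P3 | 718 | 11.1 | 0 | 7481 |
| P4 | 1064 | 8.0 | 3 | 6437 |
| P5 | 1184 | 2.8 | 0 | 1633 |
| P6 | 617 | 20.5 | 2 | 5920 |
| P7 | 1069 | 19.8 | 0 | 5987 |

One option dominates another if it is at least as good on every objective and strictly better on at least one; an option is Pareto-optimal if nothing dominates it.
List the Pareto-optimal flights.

P1: not dominated.
P2: dominated by P3 (price 718≤798, duration 11.1≤11.7, layovers 0≤3, miles earned 7481≥4375).
P3: not dominated (best miles earned).
P4: not dominated.
P5: not dominated (best duration).
P6: not dominated (best price).
P7: dominated by P3 (price 718≤1069, duration 11.1≤19.8, layovers 0≤0, miles earned 7481≥5987).

P1, P3, P4, P5, P6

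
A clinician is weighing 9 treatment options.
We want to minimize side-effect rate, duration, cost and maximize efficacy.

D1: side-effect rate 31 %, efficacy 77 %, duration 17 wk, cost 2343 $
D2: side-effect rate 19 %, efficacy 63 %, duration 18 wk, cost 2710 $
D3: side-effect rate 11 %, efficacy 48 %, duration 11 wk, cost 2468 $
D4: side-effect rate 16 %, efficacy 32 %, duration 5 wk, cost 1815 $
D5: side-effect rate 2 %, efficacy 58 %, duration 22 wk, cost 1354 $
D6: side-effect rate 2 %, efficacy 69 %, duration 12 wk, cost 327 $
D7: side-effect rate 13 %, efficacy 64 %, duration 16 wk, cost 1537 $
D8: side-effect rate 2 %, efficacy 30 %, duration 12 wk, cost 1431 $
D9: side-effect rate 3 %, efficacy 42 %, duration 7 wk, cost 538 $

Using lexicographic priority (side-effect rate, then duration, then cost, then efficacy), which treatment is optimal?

First minimize side-effect rate: best is 2, kept {D5, D6, D8}.
Then minimize duration: best is 12, kept {D6, D8}.
Then minimize cost: best is 327, kept {D6}.

D6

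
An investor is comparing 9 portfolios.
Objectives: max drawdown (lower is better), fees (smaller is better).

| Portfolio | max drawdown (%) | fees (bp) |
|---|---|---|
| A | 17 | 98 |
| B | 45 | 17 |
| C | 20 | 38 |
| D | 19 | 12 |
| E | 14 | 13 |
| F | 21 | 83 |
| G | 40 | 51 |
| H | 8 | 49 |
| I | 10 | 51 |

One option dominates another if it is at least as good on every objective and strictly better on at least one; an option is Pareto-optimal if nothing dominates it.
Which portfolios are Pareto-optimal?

D, E, H

A: dominated by E (max drawdown 14≤17, fees 13≤98).
B: dominated by D (max drawdown 19≤45, fees 12≤17).
C: dominated by D (max drawdown 19≤20, fees 12≤38).
D: not dominated (best fees).
E: not dominated.
F: dominated by C (max drawdown 20≤21, fees 38≤83).
G: dominated by C (max drawdown 20≤40, fees 38≤51).
H: not dominated (best max drawdown).
I: dominated by H (max drawdown 8≤10, fees 49≤51).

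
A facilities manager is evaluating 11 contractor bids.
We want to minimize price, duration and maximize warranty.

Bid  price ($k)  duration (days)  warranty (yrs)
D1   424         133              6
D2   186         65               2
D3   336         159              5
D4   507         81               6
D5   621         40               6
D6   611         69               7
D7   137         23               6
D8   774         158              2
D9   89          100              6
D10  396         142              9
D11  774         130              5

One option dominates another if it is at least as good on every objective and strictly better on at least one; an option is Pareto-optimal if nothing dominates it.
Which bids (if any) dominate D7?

D1: worse on price (424 vs 137).
D2: worse on price (186 vs 137).
D3: worse on price (336 vs 137).
D4: worse on price (507 vs 137).
D5: worse on price (621 vs 137).
D6: worse on price (611 vs 137).
D8: worse on price (774 vs 137).
D9: worse on duration (100 vs 23).
D10: worse on price (396 vs 137).
D11: worse on price (774 vs 137).
No option dominates D7.

none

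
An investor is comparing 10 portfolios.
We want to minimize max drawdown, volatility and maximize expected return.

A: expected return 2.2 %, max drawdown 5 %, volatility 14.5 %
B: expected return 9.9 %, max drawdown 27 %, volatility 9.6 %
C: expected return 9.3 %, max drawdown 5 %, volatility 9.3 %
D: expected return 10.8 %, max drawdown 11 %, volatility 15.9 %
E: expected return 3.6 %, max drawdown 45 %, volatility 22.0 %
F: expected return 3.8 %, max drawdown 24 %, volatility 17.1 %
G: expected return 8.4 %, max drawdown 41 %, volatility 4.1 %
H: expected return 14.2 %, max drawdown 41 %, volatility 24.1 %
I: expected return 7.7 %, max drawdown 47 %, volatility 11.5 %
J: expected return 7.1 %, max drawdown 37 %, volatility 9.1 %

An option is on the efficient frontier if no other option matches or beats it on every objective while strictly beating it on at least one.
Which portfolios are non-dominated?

B, C, D, G, H, J

A: dominated by C (expected return 9.3≥2.2, max drawdown 5≤5, volatility 9.3≤14.5).
B: not dominated.
C: not dominated.
D: not dominated.
E: dominated by B (expected return 9.9≥3.6, max drawdown 27≤45, volatility 9.6≤22.0).
F: dominated by C (expected return 9.3≥3.8, max drawdown 5≤24, volatility 9.3≤17.1).
G: not dominated (best volatility).
H: not dominated (best expected return).
I: dominated by B (expected return 9.9≥7.7, max drawdown 27≤47, volatility 9.6≤11.5).
J: not dominated.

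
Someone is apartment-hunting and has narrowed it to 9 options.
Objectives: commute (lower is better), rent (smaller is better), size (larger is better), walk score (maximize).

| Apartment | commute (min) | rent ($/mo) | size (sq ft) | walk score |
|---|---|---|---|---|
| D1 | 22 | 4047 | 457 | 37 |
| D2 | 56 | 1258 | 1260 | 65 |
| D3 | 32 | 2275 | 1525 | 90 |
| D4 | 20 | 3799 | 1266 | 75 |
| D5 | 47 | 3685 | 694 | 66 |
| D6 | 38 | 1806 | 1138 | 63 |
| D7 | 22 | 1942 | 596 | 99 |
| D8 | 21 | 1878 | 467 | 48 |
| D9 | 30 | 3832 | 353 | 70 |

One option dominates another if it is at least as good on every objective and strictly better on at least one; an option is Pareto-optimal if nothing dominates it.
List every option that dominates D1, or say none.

D4, D7, D8

D4: commute 20≤22, rent 3799≤4047, size 1266≥457, walk score 75≥37 — dominates D1.
D7: commute 22≤22, rent 1942≤4047, size 596≥457, walk score 99≥37 — dominates D1.
D8: commute 21≤22, rent 1878≤4047, size 467≥457, walk score 48≥37 — dominates D1.
Others (D2, D3, D5, D6, D9) are each worse than D1 on at least one objective.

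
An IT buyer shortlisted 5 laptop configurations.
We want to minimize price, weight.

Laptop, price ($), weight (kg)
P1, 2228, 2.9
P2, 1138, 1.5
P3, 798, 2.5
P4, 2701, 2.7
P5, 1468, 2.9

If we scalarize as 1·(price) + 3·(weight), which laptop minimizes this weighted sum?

P1: 1·2228 + 3·2.9 = 2236.7
P2: 1·1138 + 3·1.5 = 1142.5
P3: 1·798 + 3·2.5 = 805.5
P4: 1·2701 + 3·2.7 = 2709.1
P5: 1·1468 + 3·2.9 = 1476.7
Lowest: P3 at 805.5.

P3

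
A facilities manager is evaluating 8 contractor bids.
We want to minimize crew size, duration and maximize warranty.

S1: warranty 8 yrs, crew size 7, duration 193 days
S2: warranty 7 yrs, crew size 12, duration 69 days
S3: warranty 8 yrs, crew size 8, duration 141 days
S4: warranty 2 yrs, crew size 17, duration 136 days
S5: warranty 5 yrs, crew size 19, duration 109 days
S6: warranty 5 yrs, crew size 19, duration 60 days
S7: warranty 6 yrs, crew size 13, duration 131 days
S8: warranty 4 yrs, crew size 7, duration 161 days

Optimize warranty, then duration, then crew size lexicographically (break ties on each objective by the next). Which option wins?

S3

First maximize warranty: best is 8, kept {S1, S3}.
Then minimize duration: best is 141, kept {S3}.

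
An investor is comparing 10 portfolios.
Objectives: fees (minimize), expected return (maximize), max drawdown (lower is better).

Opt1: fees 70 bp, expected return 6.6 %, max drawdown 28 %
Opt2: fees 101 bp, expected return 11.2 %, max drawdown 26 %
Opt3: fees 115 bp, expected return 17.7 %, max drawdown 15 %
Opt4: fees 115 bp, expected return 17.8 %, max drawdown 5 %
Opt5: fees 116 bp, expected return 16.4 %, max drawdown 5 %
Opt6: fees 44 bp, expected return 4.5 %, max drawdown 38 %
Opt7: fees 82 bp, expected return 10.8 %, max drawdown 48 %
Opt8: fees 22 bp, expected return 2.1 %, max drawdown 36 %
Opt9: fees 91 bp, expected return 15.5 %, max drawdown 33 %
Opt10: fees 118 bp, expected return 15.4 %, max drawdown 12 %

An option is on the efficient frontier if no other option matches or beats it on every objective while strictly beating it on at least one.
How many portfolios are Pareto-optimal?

Opt1: not dominated.
Opt2: not dominated.
Opt3: dominated by Opt4 (fees 115≤115, expected return 17.8≥17.7, max drawdown 5≤15).
Opt4: not dominated (best expected return).
Opt5: dominated by Opt4 (fees 115≤116, expected return 17.8≥16.4, max drawdown 5≤5).
Opt6: not dominated.
Opt7: not dominated.
Opt8: not dominated (best fees).
Opt9: not dominated.
Opt10: dominated by Opt4 (fees 115≤118, expected return 17.8≥15.4, max drawdown 5≤12).
Pareto-optimal: Opt1, Opt2, Opt4, Opt6, Opt7, Opt8, Opt9 → 7.

7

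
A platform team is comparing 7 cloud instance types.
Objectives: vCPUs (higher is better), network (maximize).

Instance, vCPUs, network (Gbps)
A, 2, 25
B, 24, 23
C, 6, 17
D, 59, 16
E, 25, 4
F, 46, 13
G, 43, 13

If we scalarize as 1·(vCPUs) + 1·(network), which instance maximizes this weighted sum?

D

A: 1·2 + 1·25 = 27
B: 1·24 + 1·23 = 47
C: 1·6 + 1·17 = 23
D: 1·59 + 1·16 = 75
E: 1·25 + 1·4 = 29
F: 1·46 + 1·13 = 59
G: 1·43 + 1·13 = 56
Highest: D at 75.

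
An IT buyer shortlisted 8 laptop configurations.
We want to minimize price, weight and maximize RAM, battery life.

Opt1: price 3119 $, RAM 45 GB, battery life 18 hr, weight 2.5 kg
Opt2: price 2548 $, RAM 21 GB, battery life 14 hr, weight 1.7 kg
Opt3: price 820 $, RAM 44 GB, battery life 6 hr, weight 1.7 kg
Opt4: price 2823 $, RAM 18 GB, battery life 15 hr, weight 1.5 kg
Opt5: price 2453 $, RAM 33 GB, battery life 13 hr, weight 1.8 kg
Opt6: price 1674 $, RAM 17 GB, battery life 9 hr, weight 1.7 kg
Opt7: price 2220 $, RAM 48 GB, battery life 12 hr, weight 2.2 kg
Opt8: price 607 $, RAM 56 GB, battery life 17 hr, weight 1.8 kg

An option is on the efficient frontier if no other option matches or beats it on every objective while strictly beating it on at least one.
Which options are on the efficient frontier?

Opt1, Opt2, Opt3, Opt4, Opt6, Opt8

Opt1: not dominated (best battery life).
Opt2: not dominated.
Opt3: not dominated.
Opt4: not dominated (best weight).
Opt5: dominated by Opt8 (price 607≤2453, RAM 56≥33, battery life 17≥13, weight 1.8≤1.8).
Opt6: not dominated.
Opt7: dominated by Opt8 (price 607≤2220, RAM 56≥48, battery life 17≥12, weight 1.8≤2.2).
Opt8: not dominated (best price).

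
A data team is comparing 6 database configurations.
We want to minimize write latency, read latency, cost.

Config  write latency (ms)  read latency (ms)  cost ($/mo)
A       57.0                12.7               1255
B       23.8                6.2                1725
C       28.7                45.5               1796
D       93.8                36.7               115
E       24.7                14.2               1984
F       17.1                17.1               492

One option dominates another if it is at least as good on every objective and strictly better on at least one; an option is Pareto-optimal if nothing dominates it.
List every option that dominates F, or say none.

A: worse on write latency (57.0 vs 17.1).
B: worse on write latency (23.8 vs 17.1).
C: worse on write latency (28.7 vs 17.1).
D: worse on write latency (93.8 vs 17.1).
E: worse on write latency (24.7 vs 17.1).
No option dominates F.

none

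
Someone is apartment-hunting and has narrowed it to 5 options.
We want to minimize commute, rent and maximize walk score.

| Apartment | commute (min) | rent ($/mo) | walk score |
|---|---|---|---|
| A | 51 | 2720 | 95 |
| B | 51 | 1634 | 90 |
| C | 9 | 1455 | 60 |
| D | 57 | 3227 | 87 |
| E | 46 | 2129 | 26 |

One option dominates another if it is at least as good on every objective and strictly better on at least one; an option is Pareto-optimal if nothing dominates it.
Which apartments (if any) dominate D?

A, B

A: commute 51≤57, rent 2720≤3227, walk score 95≥87 — dominates D.
B: commute 51≤57, rent 1634≤3227, walk score 90≥87 — dominates D.
Others (C, E) are each worse than D on at least one objective.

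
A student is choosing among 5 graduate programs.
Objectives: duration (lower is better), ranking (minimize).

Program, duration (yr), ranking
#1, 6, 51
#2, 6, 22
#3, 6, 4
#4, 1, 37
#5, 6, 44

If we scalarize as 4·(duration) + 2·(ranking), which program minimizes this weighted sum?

#1: 4·6 + 2·51 = 126
#2: 4·6 + 2·22 = 68
#3: 4·6 + 2·4 = 32
#4: 4·1 + 2·37 = 78
#5: 4·6 + 2·44 = 112
Lowest: #3 at 32.

#3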